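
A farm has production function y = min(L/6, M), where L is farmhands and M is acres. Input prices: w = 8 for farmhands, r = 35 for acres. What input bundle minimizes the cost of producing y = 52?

With a fixed-proportions technology, the cost-minimizing bundle uses no slack in either input: L/6 = M = y.
So L = 6·52 = 312 and M = 52.

L* = 312, M* = 52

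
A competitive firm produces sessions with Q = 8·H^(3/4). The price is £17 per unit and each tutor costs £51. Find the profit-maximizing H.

H* = 16

MP_H = (3/4)·8·H^(-1/4) = 6·H^(-1/4).
Profit maximization for a price taker requires P·MP_H = w: 17·6·H^(-1/4) = 51.
So H^(-1/4) = 0.5, which gives H = 16.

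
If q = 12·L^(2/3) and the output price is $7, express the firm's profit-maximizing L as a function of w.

L(w) = 175616/w³

MP_L = (2/3)·12·L^(-1/3) = 8·L^(-1/3).
Setting P·MP_L = w: 56·L^(-1/3) = w.
Solving for L: L^(-1/3) = w/56, so L = (56/w)^(3).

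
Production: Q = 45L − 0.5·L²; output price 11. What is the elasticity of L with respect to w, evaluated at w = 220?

From P·MP_L = w with MP_L = 45 − L, labor demand is L(w) = 45 − w/11.
dL/dw = −1/(11) = -1/11.
At w = 220, L = 25, so ε = (dL/dw)·(w/L) = (-1/11)·(220/25) = -0.8.

ε = -0.8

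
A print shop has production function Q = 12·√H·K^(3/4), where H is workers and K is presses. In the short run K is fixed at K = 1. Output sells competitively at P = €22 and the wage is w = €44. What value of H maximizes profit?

With K = 1, MP_H = (1/2)·12·H^(-1/2)·1^(3/4) = 6·H^(-1/2).
Profit maximization for a price taker requires P·MP_H = w: 22·6·H^(-1/2) = 44.
So H^(-1/2) = 1/3, which gives H = 9.

H* = 9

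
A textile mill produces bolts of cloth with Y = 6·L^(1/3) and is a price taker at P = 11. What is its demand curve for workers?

MP_L = (1/3)·6·L^(-2/3) = 2·L^(-2/3).
Setting P·MP_L = w: 22·L^(-2/3) = w.
Solving for L: L^(-2/3) = w/22, so L = (22/w)^(3/2).

L(w) = (22/w)^(3/2)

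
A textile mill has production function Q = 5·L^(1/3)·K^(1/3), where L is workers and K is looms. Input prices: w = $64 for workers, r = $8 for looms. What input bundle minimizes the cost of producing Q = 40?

Cost minimization requires the marginal rate of technical substitution to equal the input-price ratio: MP_L/MP_K = w/r.
Here MP_L/MP_K = (1/3)·(K/L)/(1/3) = (K/L). Setting this equal to 64/8 = 8 gives K = 8L.
Substituting into Q = 40: 5·L^(1/3)·(8L)^(1/3) = 40.
Solving, L = 8 and K = 64.

L* = 8, K* = 64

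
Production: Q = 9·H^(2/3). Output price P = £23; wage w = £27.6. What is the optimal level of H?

MP_H = (2/3)·9·H^(-1/3) = 6·H^(-1/3).
Profit maximization for a price taker requires P·MP_H = w: 23·6·H^(-1/3) = 27.6.
So H^(-1/3) = 0.2, which gives H = 125.

H* = 125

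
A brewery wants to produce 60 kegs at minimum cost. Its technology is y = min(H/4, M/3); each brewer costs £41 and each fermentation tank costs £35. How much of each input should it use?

H* = 240, M* = 180

With a fixed-proportions technology, the cost-minimizing bundle uses no slack in either input: H/4 = M/3 = y.
So H = 4·60 = 240 and M = 3·60 = 180.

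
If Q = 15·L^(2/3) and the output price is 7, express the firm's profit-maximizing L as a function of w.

L(w) = 343000/w³

MP_L = (2/3)·15·L^(-1/3) = 10·L^(-1/3).
Setting P·MP_L = w: 70·L^(-1/3) = w.
Solving for L: L^(-1/3) = w/70, so L = (70/w)^(3).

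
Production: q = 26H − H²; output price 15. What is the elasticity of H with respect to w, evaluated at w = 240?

From P·MP_H = w with MP_H = 26 − 2H, labor demand is H(w) = (26 − w/15)/2.
dH/dw = −1/(30) = -1/30.
At w = 240, H = 5, so ε = (dH/dw)·(w/H) = (-1/30)·(240/5) = -1.6.

ε = -1.6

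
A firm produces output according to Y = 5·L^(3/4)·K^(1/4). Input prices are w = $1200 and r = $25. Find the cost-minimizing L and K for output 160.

Cost minimization requires the marginal rate of technical substitution to equal the input-price ratio: MP_L/MP_K = w/r.
Here MP_L/MP_K = (3/4)·(K/L)/(1/4) = 3·(K/L). Setting this equal to 1200/25 = 48 gives K = 16L.
Substituting into Y = 160: 5·L^(3/4)·(16L)^(1/4) = 160.
Solving, L = 16 and K = 256.

L* = 16, K* = 256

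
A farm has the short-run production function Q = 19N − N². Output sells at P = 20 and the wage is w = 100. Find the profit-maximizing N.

The marginal product of N is MP_N = 19 − 2N.
A price-taking firm hires until the value of the marginal product equals the wage: P·MP_N = w, so 20·(19 − 2N) = 100.
Then 19 − 2N = 5, giving N = 7.

N* = 7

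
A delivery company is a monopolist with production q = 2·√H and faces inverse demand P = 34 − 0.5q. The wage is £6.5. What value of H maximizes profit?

H* = 16

Marginal revenue from the inverse demand is MR = 34 − q.
The marginal product is MP_H = H^(-1/2).
A monopolist hires until marginal revenue product equals the wage: MR·MP_H = w.
At H, q = 2·√H. Substituting and solving: (34 − 2·√H)·H^(-1/2) = 6.5 gives H = 16.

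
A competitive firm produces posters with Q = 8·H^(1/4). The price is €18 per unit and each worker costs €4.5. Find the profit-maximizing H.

H* = 16

MP_H = (1/4)·8·H^(-3/4) = 2·H^(-3/4).
Profit maximization for a price taker requires P·MP_H = w: 18·2·H^(-3/4) = 4.5.
So H^(-3/4) = 0.125, which gives H = 16.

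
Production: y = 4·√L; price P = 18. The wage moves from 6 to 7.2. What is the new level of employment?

L* = 25

From P·MP_L = w with MP_L = 2·L^(-1/2), the labor demand is L(w) = (36/w)^(2).
At w = 6: L = 36. At w = 7.2: L = 25.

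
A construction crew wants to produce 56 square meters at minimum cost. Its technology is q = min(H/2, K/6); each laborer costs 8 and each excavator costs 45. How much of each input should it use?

H* = 112, K* = 336

With a fixed-proportions technology, the cost-minimizing bundle uses no slack in either input: H/2 = K/6 = q.
So H = 2·56 = 112 and K = 6·56 = 336.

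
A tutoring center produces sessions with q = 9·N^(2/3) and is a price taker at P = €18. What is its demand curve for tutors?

MP_N = (2/3)·9·N^(-1/3) = 6·N^(-1/3).
Setting P·MP_N = w: 108·N^(-1/3) = w.
Solving for N: N^(-1/3) = w/108, so N = (108/w)^(3).

N(w) = 1259712/w³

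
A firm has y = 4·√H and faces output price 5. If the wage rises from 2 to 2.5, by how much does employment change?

From P·MP_H = w with MP_H = 2·H^(-1/2), the labor demand is H(w) = (10/w)^(2).
At w = 2: H = 25. At w = 2.5: H = 16.
ΔH = 16 − 25 = -9.

ΔH = -9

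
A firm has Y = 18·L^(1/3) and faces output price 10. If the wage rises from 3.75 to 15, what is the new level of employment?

From P·MP_L = w with MP_L = 6·L^(-2/3), the labor demand is L(w) = (60/w)^(3/2).
At w = 3.75: L = 64. At w = 15: L = 8.

L* = 8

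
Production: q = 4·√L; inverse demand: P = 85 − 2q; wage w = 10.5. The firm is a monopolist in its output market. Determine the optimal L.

Marginal revenue from the inverse demand is MR = 85 − 4q.
The marginal product is MP_L = 2·L^(-1/2).
A monopolist hires until marginal revenue product equals the wage: MR·MP_L = w.
At L, q = 4·√L. Substituting and solving: (85 − 16·√L)·2·L^(-1/2) = 10.5 gives L = 16.

L* = 16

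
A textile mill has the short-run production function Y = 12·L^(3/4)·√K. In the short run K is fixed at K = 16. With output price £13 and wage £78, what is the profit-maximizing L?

L* = 1296

With K = 16, MP_L = (3/4)·12·L^(-1/4)·16^(1/2) = 36·L^(-1/4).
Profit maximization for a price taker requires P·MP_L = w: 13·36·L^(-1/4) = 78.
So L^(-1/4) = 1/6, which gives L = 1296.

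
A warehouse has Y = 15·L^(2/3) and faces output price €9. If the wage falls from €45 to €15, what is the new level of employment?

From P·MP_L = w with MP_L = 10·L^(-1/3), the labor demand is L(w) = (90/w)^(3).
At w = 45: L = 8. At w = 15: L = 216.

L* = 216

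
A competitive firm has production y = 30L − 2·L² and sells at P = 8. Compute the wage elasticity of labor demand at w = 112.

ε = -0.875

From P·MP_L = w with MP_L = 30 − 4L, labor demand is L(w) = (30 − w/8)/4.
dL/dw = −1/(32) = -0.03125.
At w = 112, L = 4, so ε = (dL/dw)·(w/L) = (-0.03125)·(112/4) = -0.875.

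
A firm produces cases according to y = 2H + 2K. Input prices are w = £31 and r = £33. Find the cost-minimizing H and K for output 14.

The inputs are perfect substitutes, so the firm uses whichever has the lower cost per unit of output.
Cost per unit of output via H is w/2 = 15.5; via K it is r/2 = 16.5. H is cheaper.
Producing y = 14 with H alone: H = 7, K = 0.

H* = 7, K* = 0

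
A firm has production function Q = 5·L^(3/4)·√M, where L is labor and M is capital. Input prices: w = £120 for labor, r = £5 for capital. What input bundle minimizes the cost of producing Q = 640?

L* = 16, M* = 256

Cost minimization requires the marginal rate of technical substitution to equal the input-price ratio: MP_L/MP_M = w/r.
Here MP_L/MP_M = (3/4)·(M/L)/(1/2) = 1.5·(M/L). Setting this equal to 120/5 = 24 gives M = 16L.
Substituting into Q = 640: 5·L^(3/4)·(16L)^(1/2) = 640.
Solving, L = 16 and M = 256.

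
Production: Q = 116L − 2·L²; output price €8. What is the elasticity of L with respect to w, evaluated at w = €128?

ε = -0.16

From P·MP_L = w with MP_L = 116 − 4L, labor demand is L(w) = (116 − w/8)/4.
dL/dw = −1/(32) = -0.03125.
At w = 128, L = 25, so ε = (dL/dw)·(w/L) = (-0.03125)·(128/25) = -0.16.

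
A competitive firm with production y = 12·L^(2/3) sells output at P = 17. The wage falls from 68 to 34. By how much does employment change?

From P·MP_L = w with MP_L = 8·L^(-1/3), the labor demand is L(w) = (136/w)^(3).
At w = 68: L = 8. At w = 34: L = 64.
ΔL = 64 − 8 = 56.

ΔL = 56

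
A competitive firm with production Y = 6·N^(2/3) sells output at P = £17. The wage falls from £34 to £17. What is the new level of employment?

N* = 64

From P·MP_N = w with MP_N = 4·N^(-1/3), the labor demand is N(w) = (68/w)^(3).
At w = 34: N = 8. At w = 17: N = 64.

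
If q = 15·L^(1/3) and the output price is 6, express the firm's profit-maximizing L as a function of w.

MP_L = (1/3)·15·L^(-2/3) = 5·L^(-2/3).
Setting P·MP_L = w: 30·L^(-2/3) = w.
Solving for L: L^(-2/3) = w/30, so L = (30/w)^(3/2).

L(w) = (30/w)^(3/2)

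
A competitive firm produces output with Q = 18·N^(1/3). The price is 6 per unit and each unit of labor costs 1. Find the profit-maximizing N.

MP_N = (1/3)·18·N^(-2/3) = 6·N^(-2/3).
Profit maximization for a price taker requires P·MP_N = w: 6·6·N^(-2/3) = 1.
So N^(-2/3) = 1/36, which gives N = 216.

N* = 216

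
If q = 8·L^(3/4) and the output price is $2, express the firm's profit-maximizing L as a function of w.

MP_L = (3/4)·8·L^(-1/4) = 6·L^(-1/4).
Setting P·MP_L = w: 12·L^(-1/4) = w.
Solving for L: L^(-1/4) = w/12, so L = (12/w)^(4).

L(w) = 20736/w^(4)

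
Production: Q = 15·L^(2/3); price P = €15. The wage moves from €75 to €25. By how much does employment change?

ΔL = 208

From P·MP_L = w with MP_L = 10·L^(-1/3), the labor demand is L(w) = (150/w)^(3).
At w = 75: L = 8. At w = 25: L = 216.
ΔL = 216 − 8 = 208.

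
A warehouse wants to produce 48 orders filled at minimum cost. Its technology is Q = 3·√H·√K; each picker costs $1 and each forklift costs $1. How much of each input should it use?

H* = 16, K* = 16

Cost minimization requires the marginal rate of technical substitution to equal the input-price ratio: MP_H/MP_K = w/r.
Here MP_H/MP_K = (1/2)·(K/H)/(1/2) = (K/H). Setting this equal to 1/1 = 1 gives K = H.
Substituting into Q = 48: 3·H^(1/2)·(H)^(1/2) = 48.
Solving, H = 16 and K = 16.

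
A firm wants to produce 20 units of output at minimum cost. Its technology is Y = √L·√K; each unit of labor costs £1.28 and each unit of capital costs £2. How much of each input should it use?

Cost minimization requires the marginal rate of technical substitution to equal the input-price ratio: MP_L/MP_K = w/r.
Here MP_L/MP_K = (1/2)·(K/L)/(1/2) = (K/L). Setting this equal to 1.28/2 = 0.64 gives K = 0.64L.
Substituting into Y = 20: L^(1/2)·(0.64L)^(1/2) = 20.
Solving, L = 25 and K = 16.

L* = 25, K* = 16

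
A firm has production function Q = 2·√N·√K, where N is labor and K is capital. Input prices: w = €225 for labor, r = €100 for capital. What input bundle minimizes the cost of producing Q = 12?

N* = 4, K* = 9

Cost minimization requires the marginal rate of technical substitution to equal the input-price ratio: MP_N/MP_K = w/r.
Here MP_N/MP_K = (1/2)·(K/N)/(1/2) = (K/N). Setting this equal to 225/100 = 2.25 gives K = 2.25N.
Substituting into Q = 12: 2·N^(1/2)·(2.25N)^(1/2) = 12.
Solving, N = 4 and K = 9.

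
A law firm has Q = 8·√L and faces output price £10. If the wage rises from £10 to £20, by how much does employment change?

ΔL = -12

From P·MP_L = w with MP_L = 4·L^(-1/2), the labor demand is L(w) = (40/w)^(2).
At w = 10: L = 16. At w = 20: L = 4.
ΔL = 4 − 16 = -12.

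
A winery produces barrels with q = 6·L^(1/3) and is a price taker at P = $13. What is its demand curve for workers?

L(w) = (26/w)^(3/2)

MP_L = (1/3)·6·L^(-2/3) = 2·L^(-2/3).
Setting P·MP_L = w: 26·L^(-2/3) = w.
Solving for L: L^(-2/3) = w/26, so L = (26/w)^(3/2).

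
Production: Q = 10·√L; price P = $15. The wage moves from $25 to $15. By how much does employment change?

From P·MP_L = w with MP_L = 5·L^(-1/2), the labor demand is L(w) = (75/w)^(2).
At w = 25: L = 9. At w = 15: L = 25.
ΔL = 25 − 9 = 16.

ΔL = 16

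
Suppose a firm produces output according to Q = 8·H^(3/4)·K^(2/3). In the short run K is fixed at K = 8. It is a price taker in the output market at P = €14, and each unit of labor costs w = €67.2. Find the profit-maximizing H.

H* = 625

With K = 8, MP_H = (3/4)·8·H^(-1/4)·8^(2/3) = 24·H^(-1/4).
Profit maximization for a price taker requires P·MP_H = w: 14·24·H^(-1/4) = 67.2.
So H^(-1/4) = 0.2, which gives H = 625.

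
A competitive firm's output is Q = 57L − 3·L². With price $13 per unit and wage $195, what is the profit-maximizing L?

The marginal product of L is MP_L = 57 − 6L.
A price-taking firm hires until the value of the marginal product equals the wage: P·MP_L = w, so 13·(57 − 6L) = 195.
Then 57 − 6L = 15, giving L = 7.

L* = 7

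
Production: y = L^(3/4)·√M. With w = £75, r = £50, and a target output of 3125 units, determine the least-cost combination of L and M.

L* = 625, M* = 625

Cost minimization requires the marginal rate of technical substitution to equal the input-price ratio: MP_L/MP_M = w/r.
Here MP_L/MP_M = (3/4)·(M/L)/(1/2) = 1.5·(M/L). Setting this equal to 75/50 = 1.5 gives M = L.
Substituting into y = 3125: L^(3/4)·(L)^(1/2) = 3125.
Solving, L = 625 and M = 625.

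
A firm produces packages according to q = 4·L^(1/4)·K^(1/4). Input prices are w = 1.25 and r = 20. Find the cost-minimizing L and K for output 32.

Cost minimization requires the marginal rate of technical substitution to equal the input-price ratio: MP_L/MP_K = w/r.
Here MP_L/MP_K = (1/4)·(K/L)/(1/4) = (K/L). Setting this equal to 1.25/20 = 0.0625 gives K = 0.0625L.
Substituting into q = 32: 4·L^(1/4)·(0.0625L)^(1/4) = 32.
Solving, L = 256 and K = 16.

L* = 256, K* = 16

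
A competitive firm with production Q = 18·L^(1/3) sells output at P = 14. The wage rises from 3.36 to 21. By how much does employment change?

From P·MP_L = w with MP_L = 6·L^(-2/3), the labor demand is L(w) = (84/w)^(3/2).
At w = 3.36: L = 125. At w = 21: L = 8.
ΔL = 8 − 125 = -117.

ΔL = -117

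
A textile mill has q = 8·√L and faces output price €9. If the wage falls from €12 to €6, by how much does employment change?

ΔL = 27

From P·MP_L = w with MP_L = 4·L^(-1/2), the labor demand is L(w) = (36/w)^(2).
At w = 12: L = 9. At w = 6: L = 36.
ΔL = 36 − 9 = 27.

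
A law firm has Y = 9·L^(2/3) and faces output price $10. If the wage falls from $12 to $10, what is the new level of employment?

L* = 216

From P·MP_L = w with MP_L = 6·L^(-1/3), the labor demand is L(w) = (60/w)^(3).
At w = 12: L = 125. At w = 10: L = 216.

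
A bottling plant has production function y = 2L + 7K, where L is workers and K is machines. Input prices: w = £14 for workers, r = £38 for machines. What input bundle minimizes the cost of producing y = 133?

The inputs are perfect substitutes, so the firm uses whichever has the lower cost per unit of output.
Cost per unit of output via L is w/2 = 7; via K it is r/7 = 38/7. K is cheaper.
Producing y = 133 with K alone: L = 0, K = 19.

L* = 0, K* = 19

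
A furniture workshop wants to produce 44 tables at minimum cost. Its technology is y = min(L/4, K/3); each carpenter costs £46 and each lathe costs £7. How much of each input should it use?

L* = 176, K* = 132

With a fixed-proportions technology, the cost-minimizing bundle uses no slack in either input: L/4 = K/3 = y.
So L = 4·44 = 176 and K = 3·44 = 132.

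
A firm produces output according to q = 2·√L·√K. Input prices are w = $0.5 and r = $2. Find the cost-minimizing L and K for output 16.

L* = 16, K* = 4

Cost minimization requires the marginal rate of technical substitution to equal the input-price ratio: MP_L/MP_K = w/r.
Here MP_L/MP_K = (1/2)·(K/L)/(1/2) = (K/L). Setting this equal to 0.5/2 = 0.25 gives K = 0.25L.
Substituting into q = 16: 2·L^(1/2)·(0.25L)^(1/2) = 16.
Solving, L = 16 and K = 4.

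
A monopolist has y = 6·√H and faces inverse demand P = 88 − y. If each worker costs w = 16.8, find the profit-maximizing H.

Marginal revenue from the inverse demand is MR = 88 − 2y.
The marginal product is MP_H = 3·H^(-1/2).
A monopolist hires until marginal revenue product equals the wage: MR·MP_H = w.
At H, y = 6·√H. Substituting and solving: (88 − 12·√H)·3·H^(-1/2) = 16.8 gives H = 25.

H* = 25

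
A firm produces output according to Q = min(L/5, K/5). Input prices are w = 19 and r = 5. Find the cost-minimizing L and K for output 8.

With a fixed-proportions technology, the cost-minimizing bundle uses no slack in either input: L/5 = K/5 = Q.
So L = 5·8 = 40 and K = 5·8 = 40.

L* = 40, K* = 40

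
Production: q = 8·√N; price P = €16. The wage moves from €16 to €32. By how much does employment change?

ΔN = -12

From P·MP_N = w with MP_N = 4·N^(-1/2), the labor demand is N(w) = (64/w)^(2).
At w = 16: N = 16. At w = 32: N = 4.
ΔN = 4 − 16 = -12.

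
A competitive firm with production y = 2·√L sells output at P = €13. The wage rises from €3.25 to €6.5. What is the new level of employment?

L* = 4

From P·MP_L = w with MP_L = L^(-1/2), the labor demand is L(w) = (13/w)^(2).
At w = 3.25: L = 16. At w = 6.5: L = 4.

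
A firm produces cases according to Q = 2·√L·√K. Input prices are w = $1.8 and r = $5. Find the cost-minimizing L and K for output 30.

L* = 25, K* = 9

Cost minimization requires the marginal rate of technical substitution to equal the input-price ratio: MP_L/MP_K = w/r.
Here MP_L/MP_K = (1/2)·(K/L)/(1/2) = (K/L). Setting this equal to 1.8/5 = 0.36 gives K = 0.36L.
Substituting into Q = 30: 2·L^(1/2)·(0.36L)^(1/2) = 30.
Solving, L = 25 and K = 9.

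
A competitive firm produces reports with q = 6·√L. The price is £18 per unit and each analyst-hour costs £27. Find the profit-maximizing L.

MP_L = (1/2)·6·L^(-1/2) = 3·L^(-1/2).
Profit maximization for a price taker requires P·MP_L = w: 18·3·L^(-1/2) = 27.
So L^(-1/2) = 0.5, which gives L = 4.

L* = 4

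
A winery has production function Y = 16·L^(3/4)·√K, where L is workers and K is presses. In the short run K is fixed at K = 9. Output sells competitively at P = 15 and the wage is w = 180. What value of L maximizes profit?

L* = 81

With K = 9, MP_L = (3/4)·16·L^(-1/4)·9^(1/2) = 36·L^(-1/4).
Profit maximization for a price taker requires P·MP_L = w: 15·36·L^(-1/4) = 180.
So L^(-1/4) = 1/3, which gives L = 81.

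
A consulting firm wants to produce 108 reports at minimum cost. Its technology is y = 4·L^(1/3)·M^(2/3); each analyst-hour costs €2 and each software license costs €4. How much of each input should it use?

Cost minimization requires the marginal rate of technical substitution to equal the input-price ratio: MP_L/MP_M = w/r.
Here MP_L/MP_M = (1/3)·(M/L)/(2/3) = 0.5·(M/L). Setting this equal to 2/4 = 0.5 gives M = L.
Substituting into y = 108: 4·L^(1/3)·(L)^(2/3) = 108.
Solving, L = 27 and M = 27.

L* = 27, M* = 27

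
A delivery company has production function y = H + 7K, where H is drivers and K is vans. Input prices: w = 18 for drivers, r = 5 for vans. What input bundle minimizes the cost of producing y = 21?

The inputs are perfect substitutes, so the firm uses whichever has the lower cost per unit of output.
Cost per unit of output via H is 18; via K it is 5/7. K is cheaper.
Producing y = 21 with K alone: H = 0, K = 3.

H* = 0, K* = 3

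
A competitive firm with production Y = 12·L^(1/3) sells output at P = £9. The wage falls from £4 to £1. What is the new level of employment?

From P·MP_L = w with MP_L = 4·L^(-2/3), the labor demand is L(w) = (36/w)^(3/2).
At w = 4: L = 27. At w = 1: L = 216.

L* = 216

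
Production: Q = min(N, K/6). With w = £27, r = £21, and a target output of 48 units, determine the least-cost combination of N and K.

N* = 48, K* = 288

With a fixed-proportions technology, the cost-minimizing bundle uses no slack in either input: N = K/6 = Q.
So N = 48 and K = 6·48 = 288.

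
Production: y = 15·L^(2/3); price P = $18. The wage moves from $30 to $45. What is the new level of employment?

L* = 64

From P·MP_L = w with MP_L = 10·L^(-1/3), the labor demand is L(w) = (180/w)^(3).
At w = 30: L = 216. At w = 45: L = 64.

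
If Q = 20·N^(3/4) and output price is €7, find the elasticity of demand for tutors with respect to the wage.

MP_N = (3/4)·20·N^(-1/4), so P·MP_N = w gives 105·N^(-1/4) = w.
Solving, N(w) = (105/w)^(4). This is a constant-elasticity form: N ∝ w^(−4), so ε = −4.

ε = -4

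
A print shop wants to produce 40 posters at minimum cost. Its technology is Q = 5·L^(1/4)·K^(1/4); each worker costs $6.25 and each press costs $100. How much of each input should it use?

Cost minimization requires the marginal rate of technical substitution to equal the input-price ratio: MP_L/MP_K = w/r.
Here MP_L/MP_K = (1/4)·(K/L)/(1/4) = (K/L). Setting this equal to 6.25/100 = 0.0625 gives K = 0.0625L.
Substituting into Q = 40: 5·L^(1/4)·(0.0625L)^(1/4) = 40.
Solving, L = 256 and K = 16.

L* = 256, K* = 16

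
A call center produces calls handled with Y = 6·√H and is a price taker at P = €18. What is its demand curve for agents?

H(w) = 2916/w²

MP_H = (1/2)·6·H^(-1/2) = 3·H^(-1/2).
Setting P·MP_H = w: 54·H^(-1/2) = w.
Solving for H: H^(-1/2) = w/54, so H = (54/w)^(2).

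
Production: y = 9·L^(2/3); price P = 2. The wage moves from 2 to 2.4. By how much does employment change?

ΔL = -91

From P·MP_L = w with MP_L = 6·L^(-1/3), the labor demand is L(w) = (12/w)^(3).
At w = 2: L = 216. At w = 2.4: L = 125.
ΔL = 125 − 216 = -91.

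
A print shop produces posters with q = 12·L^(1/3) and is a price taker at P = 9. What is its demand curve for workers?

MP_L = (1/3)·12·L^(-2/3) = 4·L^(-2/3).
Setting P·MP_L = w: 36·L^(-2/3) = w.
Solving for L: L^(-2/3) = w/36, so L = (36/w)^(3/2).

L(w) = (36/w)^(3/2)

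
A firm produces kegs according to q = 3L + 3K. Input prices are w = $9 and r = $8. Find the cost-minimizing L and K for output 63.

The inputs are perfect substitutes, so the firm uses whichever has the lower cost per unit of output.
Cost per unit of output via L is w/3 = 3; via K it is r/3 = 8/3. K is cheaper.
Producing q = 63 with K alone: L = 0, K = 21.

L* = 0, K* = 21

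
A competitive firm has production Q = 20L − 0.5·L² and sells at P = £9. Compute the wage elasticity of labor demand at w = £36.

ε = -0.25

From P·MP_L = w with MP_L = 20 − L, labor demand is L(w) = 20 − w/9.
dL/dw = −1/(9) = -1/9.
At w = 36, L = 16, so ε = (dL/dw)·(w/L) = (-1/9)·(36/16) = -0.25.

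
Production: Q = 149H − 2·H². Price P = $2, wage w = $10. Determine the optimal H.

The marginal product of H is MP_H = 149 − 4H.
A price-taking firm hires until the value of the marginal product equals the wage: P·MP_H = w, so 2·(149 − 4H) = 10.
Then 149 − 4H = 5, giving H = 36.

H* = 36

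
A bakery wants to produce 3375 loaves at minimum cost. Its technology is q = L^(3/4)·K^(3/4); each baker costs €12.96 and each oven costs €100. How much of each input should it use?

L* = 625, K* = 81

Cost minimization requires the marginal rate of technical substitution to equal the input-price ratio: MP_L/MP_K = w/r.
Here MP_L/MP_K = (3/4)·(K/L)/(3/4) = (K/L). Setting this equal to 12.96/100 = 0.1296 gives K = 0.1296L.
Substituting into q = 3375: L^(3/4)·(0.1296L)^(3/4) = 3375.
Solving, L = 625 and K = 81.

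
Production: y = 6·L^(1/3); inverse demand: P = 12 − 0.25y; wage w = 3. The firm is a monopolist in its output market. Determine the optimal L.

Marginal revenue from the inverse demand is MR = 12 − 0.5y.
The marginal product is MP_L = 2·L^(-2/3).
A monopolist hires until marginal revenue product equals the wage: MR·MP_L = w.
At L, y = 6·L^(1/3). Substituting and solving: (12 − 3·L^(1/3))·2·L^(-2/3) = 3 gives L = 8.

L* = 8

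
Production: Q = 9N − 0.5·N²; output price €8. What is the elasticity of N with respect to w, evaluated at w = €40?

From P·MP_N = w with MP_N = 9 − N, labor demand is N(w) = 9 − w/8.
dN/dw = −1/(8) = -0.125.
At w = 40, N = 4, so ε = (dN/dw)·(w/N) = (-0.125)·(40/4) = -1.25.

ε = -1.25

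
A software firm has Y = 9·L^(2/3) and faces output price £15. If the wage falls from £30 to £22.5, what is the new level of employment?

L* = 64

From P·MP_L = w with MP_L = 6·L^(-1/3), the labor demand is L(w) = (90/w)^(3).
At w = 30: L = 27. At w = 22.5: L = 64.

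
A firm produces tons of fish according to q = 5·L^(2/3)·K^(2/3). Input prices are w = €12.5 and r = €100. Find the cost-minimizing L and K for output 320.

Cost minimization requires the marginal rate of technical substitution to equal the input-price ratio: MP_L/MP_K = w/r.
Here MP_L/MP_K = (2/3)·(K/L)/(2/3) = (K/L). Setting this equal to 12.5/100 = 0.125 gives K = 0.125L.
Substituting into q = 320: 5·L^(2/3)·(0.125L)^(2/3) = 320.
Solving, L = 64 and K = 8.

L* = 64, K* = 8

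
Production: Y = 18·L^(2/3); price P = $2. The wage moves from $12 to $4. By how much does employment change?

From P·MP_L = w with MP_L = 12·L^(-1/3), the labor demand is L(w) = (24/w)^(3).
At w = 12: L = 8. At w = 4: L = 216.
ΔL = 216 − 8 = 208.

ΔL = 208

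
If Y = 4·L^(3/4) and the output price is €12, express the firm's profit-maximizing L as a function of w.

L(w) = 1679616/w^(4)

MP_L = (3/4)·4·L^(-1/4) = 3·L^(-1/4).
Setting P·MP_L = w: 36·L^(-1/4) = w.
Solving for L: L^(-1/4) = w/36, so L = (36/w)^(4).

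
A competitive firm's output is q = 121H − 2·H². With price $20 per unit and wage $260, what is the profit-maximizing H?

H* = 27

The marginal product of H is MP_H = 121 − 4H.
A price-taking firm hires until the value of the marginal product equals the wage: P·MP_H = w, so 20·(121 − 4H) = 260.
Then 121 − 4H = 13, giving H = 27.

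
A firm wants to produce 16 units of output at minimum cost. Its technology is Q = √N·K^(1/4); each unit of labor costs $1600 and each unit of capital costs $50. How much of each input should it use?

N* = 16, K* = 256

Cost minimization requires the marginal rate of technical substitution to equal the input-price ratio: MP_N/MP_K = w/r.
Here MP_N/MP_K = (1/2)·(K/N)/(1/4) = 2·(K/N). Setting this equal to 1600/50 = 32 gives K = 16N.
Substituting into Q = 16: N^(1/2)·(16N)^(1/4) = 16.
Solving, N = 16 and K = 256.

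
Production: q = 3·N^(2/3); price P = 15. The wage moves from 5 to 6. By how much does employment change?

From P·MP_N = w with MP_N = 2·N^(-1/3), the labor demand is N(w) = (30/w)^(3).
At w = 5: N = 216. At w = 6: N = 125.
ΔN = 125 − 216 = -91.

ΔN = -91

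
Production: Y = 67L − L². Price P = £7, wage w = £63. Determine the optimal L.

L* = 29

The marginal product of L is MP_L = 67 − 2L.
A price-taking firm hires until the value of the marginal product equals the wage: P·MP_L = w, so 7·(67 − 2L) = 63.
Then 67 − 2L = 9, giving L = 29.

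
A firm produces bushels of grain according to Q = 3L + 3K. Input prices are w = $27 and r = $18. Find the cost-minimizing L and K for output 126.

L* = 0, K* = 42

The inputs are perfect substitutes, so the firm uses whichever has the lower cost per unit of output.
Cost per unit of output via L is w/3 = 9; via K it is r/3 = 6. K is cheaper.
Producing Q = 126 with K alone: L = 0, K = 42.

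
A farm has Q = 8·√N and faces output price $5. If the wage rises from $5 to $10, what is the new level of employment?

N* = 4

From P·MP_N = w with MP_N = 4·N^(-1/2), the labor demand is N(w) = (20/w)^(2).
At w = 5: N = 16. At w = 10: N = 4.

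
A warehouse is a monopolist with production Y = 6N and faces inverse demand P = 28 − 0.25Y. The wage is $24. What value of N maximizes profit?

Marginal revenue from the inverse demand is MR = 28 − 0.5Y.
The marginal product is MP_N = 6.
A monopolist hires until marginal revenue product equals the wage: MR·MP_N = w.
(28 − 3N)·6 = 24, so N = 8.

N* = 8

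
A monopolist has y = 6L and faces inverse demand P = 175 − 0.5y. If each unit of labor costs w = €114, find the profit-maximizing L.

Marginal revenue from the inverse demand is MR = 175 − y.
The marginal product is MP_L = 6.
A monopolist hires until marginal revenue product equals the wage: MR·MP_L = w.
(175 − 6L)·6 = 114, so L = 26.

L* = 26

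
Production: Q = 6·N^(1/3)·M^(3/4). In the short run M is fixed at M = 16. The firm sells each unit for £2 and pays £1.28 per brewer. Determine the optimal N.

N* = 125

With M = 16, MP_N = (1/3)·6·N^(-2/3)·16^(3/4) = 16·N^(-2/3).
Profit maximization for a price taker requires P·MP_N = w: 2·16·N^(-2/3) = 1.28.
So N^(-2/3) = 0.04, which gives N = 125.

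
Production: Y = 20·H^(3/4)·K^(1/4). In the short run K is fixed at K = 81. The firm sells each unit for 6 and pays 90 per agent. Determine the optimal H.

With K = 81, MP_H = (3/4)·20·H^(-1/4)·81^(1/4) = 45·H^(-1/4).
Profit maximization for a price taker requires P·MP_H = w: 6·45·H^(-1/4) = 90.
So H^(-1/4) = 1/3, which gives H = 81.

H* = 81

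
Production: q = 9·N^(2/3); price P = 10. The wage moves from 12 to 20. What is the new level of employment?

From P·MP_N = w with MP_N = 6·N^(-1/3), the labor demand is N(w) = (60/w)^(3).
At w = 12: N = 125. At w = 20: N = 27.

N* = 27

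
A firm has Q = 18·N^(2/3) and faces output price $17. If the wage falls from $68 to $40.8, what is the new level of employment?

N* = 125

From P·MP_N = w with MP_N = 12·N^(-1/3), the labor demand is N(w) = (204/w)^(3).
At w = 68: N = 27. At w = 40.8: N = 125.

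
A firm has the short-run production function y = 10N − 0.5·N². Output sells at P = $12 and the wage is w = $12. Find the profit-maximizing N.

N* = 9

The marginal product of N is MP_N = 10 − N.
A price-taking firm hires until the value of the marginal product equals the wage: P·MP_N = w, so 12·(10 − N) = 12.
Then 10 − N = 1, giving N = 9.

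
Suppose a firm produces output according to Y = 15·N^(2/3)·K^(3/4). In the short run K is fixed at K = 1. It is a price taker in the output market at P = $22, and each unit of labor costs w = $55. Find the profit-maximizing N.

With K = 1, MP_N = (2/3)·15·N^(-1/3)·1^(3/4) = 10·N^(-1/3).
Profit maximization for a price taker requires P·MP_N = w: 22·10·N^(-1/3) = 55.
So N^(-1/3) = 0.25, which gives N = 64.

N* = 64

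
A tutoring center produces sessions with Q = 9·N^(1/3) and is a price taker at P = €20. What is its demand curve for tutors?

MP_N = (1/3)·9·N^(-2/3) = 3·N^(-2/3).
Setting P·MP_N = w: 60·N^(-2/3) = w.
Solving for N: N^(-2/3) = w/60, so N = (60/w)^(3/2).

N(w) = (60/w)^(3/2)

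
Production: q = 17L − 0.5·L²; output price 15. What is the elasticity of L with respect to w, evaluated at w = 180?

From P·MP_L = w with MP_L = 17 − L, labor demand is L(w) = 17 − w/15.
dL/dw = −1/(15) = -1/15.
At w = 180, L = 5, so ε = (dL/dw)·(w/L) = (-1/15)·(180/5) = -2.4.

ε = -2.4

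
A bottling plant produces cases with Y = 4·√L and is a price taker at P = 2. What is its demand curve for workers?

MP_L = (1/2)·4·L^(-1/2) = 2·L^(-1/2).
Setting P·MP_L = w: 4·L^(-1/2) = w.
Solving for L: L^(-1/2) = w/4, so L = (4/w)^(2).

L(w) = 16/w²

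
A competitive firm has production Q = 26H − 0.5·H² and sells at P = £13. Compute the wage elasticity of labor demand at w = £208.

From P·MP_H = w with MP_H = 26 − H, labor demand is H(w) = 26 − w/13.
dH/dw = −1/(13) = -1/13.
At w = 208, H = 10, so ε = (dH/dw)·(w/H) = (-1/13)·(208/10) = -1.6.

ε = -1.6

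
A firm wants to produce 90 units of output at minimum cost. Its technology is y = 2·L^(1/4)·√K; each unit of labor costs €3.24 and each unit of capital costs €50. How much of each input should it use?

L* = 625, K* = 81

Cost minimization requires the marginal rate of technical substitution to equal the input-price ratio: MP_L/MP_K = w/r.
Here MP_L/MP_K = (1/4)·(K/L)/(1/2) = 0.5·(K/L). Setting this equal to 3.24/50 = 0.0648 gives K = 0.1296L.
Substituting into y = 90: 2·L^(1/4)·(0.1296L)^(1/2) = 90.
Solving, L = 625 and K = 81.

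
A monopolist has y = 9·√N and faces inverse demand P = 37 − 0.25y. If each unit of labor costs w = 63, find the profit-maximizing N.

Marginal revenue from the inverse demand is MR = 37 − 0.5y.
The marginal product is MP_N = 4.5·N^(-1/2).
A monopolist hires until marginal revenue product equals the wage: MR·MP_N = w.
At N, y = 9·√N. Substituting and solving: (37 − 4.5·√N)·4.5·N^(-1/2) = 63 gives N = 4.

N* = 4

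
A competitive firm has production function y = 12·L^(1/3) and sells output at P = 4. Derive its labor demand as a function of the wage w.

MP_L = (1/3)·12·L^(-2/3) = 4·L^(-2/3).
Setting P·MP_L = w: 16·L^(-2/3) = w.
Solving for L: L^(-2/3) = w/16, so L = (16/w)^(3/2).

L(w) = (16/w)^(3/2)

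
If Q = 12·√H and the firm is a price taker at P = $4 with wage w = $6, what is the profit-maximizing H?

H* = 16

MP_H = (1/2)·12·H^(-1/2) = 6·H^(-1/2).
Profit maximization for a price taker requires P·MP_H = w: 4·6·H^(-1/2) = 6.
So H^(-1/2) = 0.25, which gives H = 16.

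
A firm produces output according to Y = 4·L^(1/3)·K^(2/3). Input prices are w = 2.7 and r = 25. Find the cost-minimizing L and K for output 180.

Cost minimization requires the marginal rate of technical substitution to equal the input-price ratio: MP_L/MP_K = w/r.
Here MP_L/MP_K = (1/3)·(K/L)/(2/3) = 0.5·(K/L). Setting this equal to 2.7/25 = 0.108 gives K = 0.216L.
Substituting into Y = 180: 4·L^(1/3)·(0.216L)^(2/3) = 180.
Solving, L = 125 and K = 27.

L* = 125, K* = 27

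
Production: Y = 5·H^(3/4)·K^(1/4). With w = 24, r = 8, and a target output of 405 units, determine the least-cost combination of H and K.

Cost minimization requires the marginal rate of technical substitution to equal the input-price ratio: MP_H/MP_K = w/r.
Here MP_H/MP_K = (3/4)·(K/H)/(1/4) = 3·(K/H). Setting this equal to 24/8 = 3 gives K = H.
Substituting into Y = 405: 5·H^(3/4)·(H)^(1/4) = 405.
Solving, H = 81 and K = 81.

H* = 81, K* = 81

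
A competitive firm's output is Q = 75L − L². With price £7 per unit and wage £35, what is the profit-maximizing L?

L* = 35

The marginal product of L is MP_L = 75 − 2L.
A price-taking firm hires until the value of the marginal product equals the wage: P·MP_L = w, so 7·(75 − 2L) = 35.
Then 75 − 2L = 5, giving L = 35.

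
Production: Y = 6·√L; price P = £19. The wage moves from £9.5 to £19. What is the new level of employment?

From P·MP_L = w with MP_L = 3·L^(-1/2), the labor demand is L(w) = (57/w)^(2).
At w = 9.5: L = 36. At w = 19: L = 9.

L* = 9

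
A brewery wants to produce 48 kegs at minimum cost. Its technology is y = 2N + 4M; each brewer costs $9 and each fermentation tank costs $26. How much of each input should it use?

The inputs are perfect substitutes, so the firm uses whichever has the lower cost per unit of output.
Cost per unit of output via N is w/2 = 4.5; via M it is r/4 = 6.5. N is cheaper.
Producing y = 48 with N alone: N = 24, M = 0.

N* = 24, M* = 0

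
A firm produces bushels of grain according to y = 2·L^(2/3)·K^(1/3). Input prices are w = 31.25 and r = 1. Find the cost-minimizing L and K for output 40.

L* = 8, K* = 125

Cost minimization requires the marginal rate of technical substitution to equal the input-price ratio: MP_L/MP_K = w/r.
Here MP_L/MP_K = (2/3)·(K/L)/(1/3) = 2·(K/L). Setting this equal to 31.25/1 = 31.25 gives K = 15.625L.
Substituting into y = 40: 2·L^(2/3)·(15.625L)^(1/3) = 40.
Solving, L = 8 and K = 125.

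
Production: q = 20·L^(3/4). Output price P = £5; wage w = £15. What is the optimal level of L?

MP_L = (3/4)·20·L^(-1/4) = 15·L^(-1/4).
Profit maximization for a price taker requires P·MP_L = w: 5·15·L^(-1/4) = 15.
So L^(-1/4) = 0.2, which gives L = 625.

L* = 625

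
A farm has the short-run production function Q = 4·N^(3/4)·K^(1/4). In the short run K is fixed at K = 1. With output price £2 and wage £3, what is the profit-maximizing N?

With K = 1, MP_N = (3/4)·4·N^(-1/4)·1^(1/4) = 3·N^(-1/4).
Profit maximization for a price taker requires P·MP_N = w: 2·3·N^(-1/4) = 3.
So N^(-1/4) = 0.5, which gives N = 16.

N* = 16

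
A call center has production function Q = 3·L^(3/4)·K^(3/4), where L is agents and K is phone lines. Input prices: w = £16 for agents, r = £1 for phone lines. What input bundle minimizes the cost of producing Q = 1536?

Cost minimization requires the marginal rate of technical substitution to equal the input-price ratio: MP_L/MP_K = w/r.
Here MP_L/MP_K = (3/4)·(K/L)/(3/4) = (K/L). Setting this equal to 16/1 = 16 gives K = 16L.
Substituting into Q = 1536: 3·L^(3/4)·(16L)^(3/4) = 1536.
Solving, L = 16 and K = 256.

L* = 16, K* = 256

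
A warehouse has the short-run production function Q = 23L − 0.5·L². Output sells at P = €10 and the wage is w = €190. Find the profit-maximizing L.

The marginal product of L is MP_L = 23 − L.
A price-taking firm hires until the value of the marginal product equals the wage: P·MP_L = w, so 10·(23 − L) = 190.
Then 23 − L = 19, giving L = 4.

L* = 4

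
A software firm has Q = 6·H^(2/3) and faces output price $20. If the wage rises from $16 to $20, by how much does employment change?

ΔH = -61

From P·MP_H = w with MP_H = 4·H^(-1/3), the labor demand is H(w) = (80/w)^(3).
At w = 16: H = 125. At w = 20: H = 64.
ΔH = 64 − 125 = -61.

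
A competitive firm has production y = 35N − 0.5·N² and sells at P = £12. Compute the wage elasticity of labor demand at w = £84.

From P·MP_N = w with MP_N = 35 − N, labor demand is N(w) = 35 − w/12.
dN/dw = −1/(12) = -1/12.
At w = 84, N = 28, so ε = (dN/dw)·(w/N) = (-1/12)·(84/28) = -0.25.

ε = -0.25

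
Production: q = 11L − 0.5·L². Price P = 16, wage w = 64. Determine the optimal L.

The marginal product of L is MP_L = 11 − L.
A price-taking firm hires until the value of the marginal product equals the wage: P·MP_L = w, so 16·(11 − L) = 64.
Then 11 − L = 4, giving L = 7.

L* = 7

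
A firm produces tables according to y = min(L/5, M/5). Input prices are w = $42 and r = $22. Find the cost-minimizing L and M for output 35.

With a fixed-proportions technology, the cost-minimizing bundle uses no slack in either input: L/5 = M/5 = y.
So L = 5·35 = 175 and M = 5·35 = 175.

L* = 175, M* = 175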